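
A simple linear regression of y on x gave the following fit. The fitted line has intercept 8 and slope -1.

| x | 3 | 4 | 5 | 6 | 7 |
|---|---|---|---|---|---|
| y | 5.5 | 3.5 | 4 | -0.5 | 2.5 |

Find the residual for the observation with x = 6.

e = -2.5

ŷ = 8 − 6 = 2
e = -0.5 − 2 = -2.5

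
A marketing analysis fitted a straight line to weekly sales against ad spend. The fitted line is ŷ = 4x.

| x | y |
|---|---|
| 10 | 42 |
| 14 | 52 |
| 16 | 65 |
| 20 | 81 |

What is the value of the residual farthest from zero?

e = -4

x=10: ŷ = 4·10 = 40; e = 42 − 40 = 2
x=14: ŷ = 4·14 = 56; e = 52 − 56 = -4
x=16: ŷ = 4·16 = 64; e = 65 − 64 = 1
x=20: ŷ = 4·20 = 80; e = 81 − 80 = 1
Largest |e| is 4 at x = 14, residual -4.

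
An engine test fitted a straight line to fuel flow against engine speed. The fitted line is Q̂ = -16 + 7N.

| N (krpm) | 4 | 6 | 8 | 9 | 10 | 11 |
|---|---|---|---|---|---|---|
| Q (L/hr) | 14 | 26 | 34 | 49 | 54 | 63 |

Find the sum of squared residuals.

SSE = 48

N=4: Q̂ = -16 + 7·4 = 12; r = 14 − 12 = 2
N=6: Q̂ = -16 + 7·6 = 26; r = 26 − 26 = 0
N=8: Q̂ = -16 + 7·8 = 40; r = 34 − 40 = -6
N=9: Q̂ = -16 + 7·9 = 47; r = 49 − 47 = 2
N=10: Q̂ = -16 + 7·10 = 54; r = 54 − 54 = 0
N=11: Q̂ = -16 + 7·11 = 61; r = 63 − 61 = 2
SSE = 4 + 0 + 36 + 4 + 0 + 4 = 48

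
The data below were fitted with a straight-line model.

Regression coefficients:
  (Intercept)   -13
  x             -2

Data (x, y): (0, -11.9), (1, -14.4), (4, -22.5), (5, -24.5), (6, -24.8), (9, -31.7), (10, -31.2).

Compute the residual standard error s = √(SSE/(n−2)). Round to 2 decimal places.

x=0: ŷ = -13 − 2·0 = -13; e = -11.9 − (-13) = 1.1
x=1: ŷ = -13 − 2·1 = -15; e = -14.4 − (-15) = 0.6
x=4: ŷ = -13 − 2·4 = -21; e = -22.5 − (-21) = -1.5
x=5: ŷ = -13 − 2·5 = -23; e = -24.5 − (-23) = -1.5
x=6: ŷ = -13 − 2·6 = -25; e = -24.8 − (-25) = 0.2
x=9: ŷ = -13 − 2·9 = -31; e = -31.7 − (-31) = -0.7
x=10: ŷ = -13 − 2·10 = -33; e = -31.2 − (-33) = 1.8
SSE = 1.21 + 0.36 + 2.25 + 2.25 + 0.04 + 0.49 + 3.24 = 9.84
s = √(9.84/5) = √1.968 ≈ 1.40

s = 1.40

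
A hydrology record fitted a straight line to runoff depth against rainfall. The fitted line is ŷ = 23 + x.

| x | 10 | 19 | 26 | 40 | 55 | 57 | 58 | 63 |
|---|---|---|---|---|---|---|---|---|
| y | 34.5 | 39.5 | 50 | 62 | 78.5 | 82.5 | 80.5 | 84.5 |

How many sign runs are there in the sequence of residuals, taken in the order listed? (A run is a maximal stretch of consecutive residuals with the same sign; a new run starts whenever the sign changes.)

6 runs

x=10: ŷ = 23 + 10 = 33; e = 34.5 − 33 = 1.5
x=19: ŷ = 23 + 19 = 42; e = 39.5 − 42 = -2.5
x=26: ŷ = 23 + 26 = 49; e = 50 − 49 = 1
x=40: ŷ = 23 + 40 = 63; e = 62 − 63 = -1
x=55: ŷ = 23 + 55 = 78; e = 78.5 − 78 = 0.5
x=57: ŷ = 23 + 57 = 80; e = 82.5 − 80 = 2.5
x=58: ŷ = 23 + 58 = 81; e = 80.5 − 81 = -0.5
x=63: ŷ = 23 + 63 = 86; e = 84.5 − 86 = -1.5
Signs: + − + − + + − −
Runs: +×1, −×1, +×1, −×1, +×2, −×2 → 6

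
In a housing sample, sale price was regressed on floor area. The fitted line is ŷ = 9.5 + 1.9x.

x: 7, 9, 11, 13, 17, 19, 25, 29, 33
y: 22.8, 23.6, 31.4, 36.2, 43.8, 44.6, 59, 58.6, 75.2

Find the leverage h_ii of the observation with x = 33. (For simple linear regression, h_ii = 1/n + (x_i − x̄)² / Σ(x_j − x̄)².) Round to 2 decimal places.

h = 0.44

x̄ = (7 + 9 + 11 + 13 + 17 + 19 + 25 + 29 + 33)/9 = 18.1111
Σ(x − x̄)² = 123.457 + 83.0123 + 50.5679 + 26.1235 + 1.23457 + 0.790123 + 47.4568 + 118.568 + 221.679 = 672.889
h = 1/9 + (14.8889)²/672.889 = 0.111111 + 0.329444 = 0.44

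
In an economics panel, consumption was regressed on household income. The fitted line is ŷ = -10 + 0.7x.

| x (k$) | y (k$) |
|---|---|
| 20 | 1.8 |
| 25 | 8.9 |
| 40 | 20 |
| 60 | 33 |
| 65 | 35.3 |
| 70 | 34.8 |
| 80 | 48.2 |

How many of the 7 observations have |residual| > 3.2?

x=20: ŷ = -10 + 0.7·20 = 4; r = 1.8 − 4 = -2.2
x=25: ŷ = -10 + 0.7·25 = 7.5; r = 8.9 − 7.5 = 1.4
x=40: ŷ = -10 + 0.7·40 = 18; r = 20 − 18 = 2
x=60: ŷ = -10 + 0.7·60 = 32; r = 33 − 32 = 1
x=65: ŷ = -10 + 0.7·65 = 35.5; r = 35.3 − 35.5 = -0.2
x=70: ŷ = -10 + 0.7·70 = 39; r = 34.8 − 39 = -4.2
x=80: ŷ = -10 + 0.7·80 = 46; r = 48.2 − 46 = 2.2
|r| > 3.2: x=70 (|r|=4.2) → 1

1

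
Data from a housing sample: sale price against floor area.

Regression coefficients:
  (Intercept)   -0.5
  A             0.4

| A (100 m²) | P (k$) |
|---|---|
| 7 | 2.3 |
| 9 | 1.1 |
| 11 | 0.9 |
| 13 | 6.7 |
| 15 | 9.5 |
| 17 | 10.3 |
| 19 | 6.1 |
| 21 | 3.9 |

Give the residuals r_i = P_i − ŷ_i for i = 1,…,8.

A=7: ŷ = -0.5 + 0.4·7 = 2.3; r = 2.3 − 2.3 = 0
A=9: ŷ = -0.5 + 0.4·9 = 3.1; r = 1.1 − 3.1 = -2
A=11: ŷ = -0.5 + 0.4·11 = 3.9; r = 0.9 − 3.9 = -3
A=13: ŷ = -0.5 + 0.4·13 = 4.7; r = 6.7 − 4.7 = 2
A=15: ŷ = -0.5 + 0.4·15 = 5.5; r = 9.5 − 5.5 = 4
A=17: ŷ = -0.5 + 0.4·17 = 6.3; r = 10.3 − 6.3 = 4
A=19: ŷ = -0.5 + 0.4·19 = 7.1; r = 6.1 − 7.1 = -1
A=21: ŷ = -0.5 + 0.4·21 = 7.9; r = 3.9 − 7.9 = -4

0, -2, -3, 2, 4, 4, -1, -4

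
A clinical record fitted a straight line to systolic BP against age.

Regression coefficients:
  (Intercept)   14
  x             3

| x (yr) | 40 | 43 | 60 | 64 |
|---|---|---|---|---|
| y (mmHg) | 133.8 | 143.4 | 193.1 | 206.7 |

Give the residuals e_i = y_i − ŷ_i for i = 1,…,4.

-0.2, 0.4, -0.9, 0.7

x=40: ŷ = 14 + 3·40 = 134; e = 133.8 − 134 = -0.2
x=43: ŷ = 14 + 3·43 = 143; e = 143.4 − 143 = 0.4
x=60: ŷ = 14 + 3·60 = 194; e = 193.1 − 194 = -0.9
x=64: ŷ = 14 + 3·64 = 206; e = 206.7 − 206 = 0.7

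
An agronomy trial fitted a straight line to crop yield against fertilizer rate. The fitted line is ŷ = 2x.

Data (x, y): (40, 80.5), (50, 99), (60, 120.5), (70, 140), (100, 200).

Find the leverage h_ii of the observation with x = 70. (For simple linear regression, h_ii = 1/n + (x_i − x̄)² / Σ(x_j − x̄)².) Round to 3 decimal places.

x̄ = (40 + 50 + 60 + 70 + 100)/5 = 64
Σ(x − x̄)² = 576 + 196 + 16 + 36 + 1296 = 2120
h = 1/5 + (6)²/2120 = 0.2 + 0.0169811 = 0.217

h = 0.217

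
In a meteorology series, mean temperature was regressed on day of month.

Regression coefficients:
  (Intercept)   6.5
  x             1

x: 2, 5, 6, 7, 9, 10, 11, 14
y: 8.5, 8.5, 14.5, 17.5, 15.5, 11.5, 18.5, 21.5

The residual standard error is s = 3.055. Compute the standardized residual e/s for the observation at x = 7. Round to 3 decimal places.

ŷ = 6.5 + 7 = 13.5
e = 17.5 − 13.5 = 4
e/s = 4 / 3.055 = 1.309

1.309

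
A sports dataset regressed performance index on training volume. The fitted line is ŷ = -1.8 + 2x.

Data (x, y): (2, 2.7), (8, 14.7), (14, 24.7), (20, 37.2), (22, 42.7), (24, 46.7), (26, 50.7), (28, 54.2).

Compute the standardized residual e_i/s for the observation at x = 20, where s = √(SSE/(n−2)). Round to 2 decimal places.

-1.15

x=2: ŷ = -1.8 + 2·2 = 2.2; e = 2.7 − 2.2 = 0.5
x=8: ŷ = -1.8 + 2·8 = 14.2; e = 14.7 − 14.2 = 0.5
x=14: ŷ = -1.8 + 2·14 = 26.2; e = 24.7 − 26.2 = -1.5
x=20: ŷ = -1.8 + 2·20 = 38.2; e = 37.2 − 38.2 = -1
x=22: ŷ = -1.8 + 2·22 = 42.2; e = 42.7 − 42.2 = 0.5
x=24: ŷ = -1.8 + 2·24 = 46.2; e = 46.7 − 46.2 = 0.5
x=26: ŷ = -1.8 + 2·26 = 50.2; e = 50.7 − 50.2 = 0.5
x=28: ŷ = -1.8 + 2·28 = 54.2; e = 54.2 − 54.2 = 0
SSE = 0.25 + 0.25 + 2.25 + 1 + 0.25 + 0.25 + 0.25 + 0 = 4.5
s = √(4.5/6) = 0.866025
e/s = -1 / 0.866025 = -1.15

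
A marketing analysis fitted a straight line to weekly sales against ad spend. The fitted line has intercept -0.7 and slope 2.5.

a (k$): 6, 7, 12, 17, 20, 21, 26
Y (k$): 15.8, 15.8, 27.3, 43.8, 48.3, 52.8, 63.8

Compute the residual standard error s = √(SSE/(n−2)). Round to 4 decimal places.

s = 1.6432

a=6: ŷ = -0.7 + 2.5·6 = 14.3; r = 15.8 − 14.3 = 1.5
a=7: ŷ = -0.7 + 2.5·7 = 16.8; r = 15.8 − 16.8 = -1
a=12: ŷ = -0.7 + 2.5·12 = 29.3; r = 27.3 − 29.3 = -2
a=17: ŷ = -0.7 + 2.5·17 = 41.8; r = 43.8 − 41.8 = 2
a=20: ŷ = -0.7 + 2.5·20 = 49.3; r = 48.3 − 49.3 = -1
a=21: ŷ = -0.7 + 2.5·21 = 51.8; r = 52.8 − 51.8 = 1
a=26: ŷ = -0.7 + 2.5·26 = 64.3; r = 63.8 − 64.3 = -0.5
SSE = 2.25 + 1 + 4 + 4 + 1 + 1 + 0.25 = 13.5
s = √(13.5/5) = √2.7 ≈ 1.6432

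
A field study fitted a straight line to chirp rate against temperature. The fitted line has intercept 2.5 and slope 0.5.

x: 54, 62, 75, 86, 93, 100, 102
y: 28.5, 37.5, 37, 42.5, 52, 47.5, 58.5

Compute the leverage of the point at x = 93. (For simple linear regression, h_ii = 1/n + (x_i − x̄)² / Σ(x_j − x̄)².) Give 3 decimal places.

x̄ = (54 + 62 + 75 + 86 + 93 + 100 + 102)/7 = 81.7143
Σ(x − x̄)² = 768.082 + 388.653 + 45.0816 + 18.3673 + 127.367 + 334.367 + 411.51 = 2093.43
h = 1/7 + (11.2857)²/2093.43 = 0.142857 + 0.0608415 = 0.204

h = 0.204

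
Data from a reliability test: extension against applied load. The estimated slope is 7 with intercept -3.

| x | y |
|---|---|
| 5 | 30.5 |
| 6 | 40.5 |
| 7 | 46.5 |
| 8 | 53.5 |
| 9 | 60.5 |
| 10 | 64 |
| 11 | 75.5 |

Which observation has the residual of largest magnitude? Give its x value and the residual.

x=5: ŷ = -3 + 7·5 = 32; e = 30.5 − 32 = -1.5
x=6: ŷ = -3 + 7·6 = 39; e = 40.5 − 39 = 1.5
x=7: ŷ = -3 + 7·7 = 46; e = 46.5 − 46 = 0.5
x=8: ŷ = -3 + 7·8 = 53; e = 53.5 − 53 = 0.5
x=9: ŷ = -3 + 7·9 = 60; e = 60.5 − 60 = 0.5
x=10: ŷ = -3 + 7·10 = 67; e = 64 − 67 = -3
x=11: ŷ = -3 + 7·11 = 74; e = 75.5 − 74 = 1.5
Largest |e| is 3 at x = 10, residual -3.

x = 10, e = -3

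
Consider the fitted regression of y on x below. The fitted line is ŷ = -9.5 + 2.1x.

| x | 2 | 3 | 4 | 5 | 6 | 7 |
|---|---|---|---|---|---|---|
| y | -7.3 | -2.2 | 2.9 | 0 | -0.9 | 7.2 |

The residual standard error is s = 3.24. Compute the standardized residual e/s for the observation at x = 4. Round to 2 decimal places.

1.23

ŷ = -9.5 + 2.1·4 = -1.1
e = 2.9 − (-1.1) = 4
e/s = 4 / 3.24 = 1.23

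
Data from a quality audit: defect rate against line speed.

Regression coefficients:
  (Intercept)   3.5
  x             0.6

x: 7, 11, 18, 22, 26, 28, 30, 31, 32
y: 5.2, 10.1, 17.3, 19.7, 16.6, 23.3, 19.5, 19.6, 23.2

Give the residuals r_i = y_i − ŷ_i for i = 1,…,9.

x=7: ŷ = 3.5 + 0.6·7 = 7.7; r = 5.2 − 7.7 = -2.5
x=11: ŷ = 3.5 + 0.6·11 = 10.1; r = 10.1 − 10.1 = 0
x=18: ŷ = 3.5 + 0.6·18 = 14.3; r = 17.3 − 14.3 = 3
x=22: ŷ = 3.5 + 0.6·22 = 16.7; r = 19.7 − 16.7 = 3
x=26: ŷ = 3.5 + 0.6·26 = 19.1; r = 16.6 − 19.1 = -2.5
x=28: ŷ = 3.5 + 0.6·28 = 20.3; r = 23.3 − 20.3 = 3
x=30: ŷ = 3.5 + 0.6·30 = 21.5; r = 19.5 − 21.5 = -2
x=31: ŷ = 3.5 + 0.6·31 = 22.1; r = 19.6 − 22.1 = -2.5
x=32: ŷ = 3.5 + 0.6·32 = 22.7; r = 23.2 − 22.7 = 0.5

-2.5, 0, 3, 3, -2.5, 3, -2, -2.5, 0.5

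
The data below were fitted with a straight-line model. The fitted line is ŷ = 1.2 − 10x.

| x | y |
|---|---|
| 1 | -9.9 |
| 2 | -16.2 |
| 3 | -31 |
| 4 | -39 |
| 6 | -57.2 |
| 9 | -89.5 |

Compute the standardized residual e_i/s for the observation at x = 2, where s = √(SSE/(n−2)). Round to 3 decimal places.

x=1: ŷ = 1.2 − 10·1 = -8.8; e = -9.9 − (-8.8) = -1.1
x=2: ŷ = 1.2 − 10·2 = -18.8; e = -16.2 − (-18.8) = 2.6
x=3: ŷ = 1.2 − 10·3 = -28.8; e = -31 − (-28.8) = -2.2
x=4: ŷ = 1.2 − 10·4 = -38.8; e = -39 − (-38.8) = -0.2
x=6: ŷ = 1.2 − 10·6 = -58.8; e = -57.2 − (-58.8) = 1.6
x=9: ŷ = 1.2 − 10·9 = -88.8; e = -89.5 − (-88.8) = -0.7
SSE = 1.21 + 6.76 + 4.84 + 0.04 + 2.56 + 0.49 = 15.9
s = √(15.9/4) = 1.99374
e/s = 2.6 / 1.99374 = 1.304

1.304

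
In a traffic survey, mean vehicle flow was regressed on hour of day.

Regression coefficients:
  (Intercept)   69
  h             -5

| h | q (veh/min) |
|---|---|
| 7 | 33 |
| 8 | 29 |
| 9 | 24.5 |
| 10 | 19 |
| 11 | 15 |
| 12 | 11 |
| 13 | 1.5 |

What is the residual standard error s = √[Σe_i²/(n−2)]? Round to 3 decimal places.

s = 1.581

h=7: q̂ = 69 − 5·7 = 34; e = 33 − 34 = -1
h=8: q̂ = 69 − 5·8 = 29; e = 29 − 29 = 0
h=9: q̂ = 69 − 5·9 = 24; e = 24.5 − 24 = 0.5
h=10: q̂ = 69 − 5·10 = 19; e = 19 − 19 = 0
h=11: q̂ = 69 − 5·11 = 14; e = 15 − 14 = 1
h=12: q̂ = 69 − 5·12 = 9; e = 11 − 9 = 2
h=13: q̂ = 69 − 5·13 = 4; e = 1.5 − 4 = -2.5
SSE = 1 + 0 + 0.25 + 0 + 1 + 4 + 6.25 = 12.5
s = √(12.5/5) = √2.5 ≈ 1.581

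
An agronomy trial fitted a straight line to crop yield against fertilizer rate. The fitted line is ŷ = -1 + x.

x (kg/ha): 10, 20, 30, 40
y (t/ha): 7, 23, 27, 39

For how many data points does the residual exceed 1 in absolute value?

3

x=10: ŷ = -1 + 10 = 9; e = 7 − 9 = -2
x=20: ŷ = -1 + 20 = 19; e = 23 − 19 = 4
x=30: ŷ = -1 + 30 = 29; e = 27 − 29 = -2
x=40: ŷ = -1 + 40 = 39; e = 39 − 39 = 0
|e| > 1: x=10 (|e|=2), x=20 (|e|=4), x=30 (|e|=2) → 3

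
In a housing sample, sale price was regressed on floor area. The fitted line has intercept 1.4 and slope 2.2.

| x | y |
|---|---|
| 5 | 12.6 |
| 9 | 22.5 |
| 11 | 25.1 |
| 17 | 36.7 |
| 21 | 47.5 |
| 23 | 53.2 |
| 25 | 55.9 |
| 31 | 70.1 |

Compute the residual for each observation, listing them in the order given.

0.2, 1.3, -0.5, -2.1, -0.1, 1.2, -0.5, 0.5

x=5: ŷ = 1.4 + 2.2·5 = 12.4; r = 12.6 − 12.4 = 0.2
x=9: ŷ = 1.4 + 2.2·9 = 21.2; r = 22.5 − 21.2 = 1.3
x=11: ŷ = 1.4 + 2.2·11 = 25.6; r = 25.1 − 25.6 = -0.5
x=17: ŷ = 1.4 + 2.2·17 = 38.8; r = 36.7 − 38.8 = -2.1
x=21: ŷ = 1.4 + 2.2·21 = 47.6; r = 47.5 − 47.6 = -0.1
x=23: ŷ = 1.4 + 2.2·23 = 52; r = 53.2 − 52 = 1.2
x=25: ŷ = 1.4 + 2.2·25 = 56.4; r = 55.9 − 56.4 = -0.5
x=31: ŷ = 1.4 + 2.2·31 = 69.6; r = 70.1 − 69.6 = 0.5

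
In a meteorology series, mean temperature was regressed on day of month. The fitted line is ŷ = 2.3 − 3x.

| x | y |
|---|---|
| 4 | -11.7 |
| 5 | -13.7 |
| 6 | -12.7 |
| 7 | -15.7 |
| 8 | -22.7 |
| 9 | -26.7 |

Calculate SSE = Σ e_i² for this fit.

x=4: ŷ = 2.3 − 3·4 = -9.7; e = -11.7 − (-9.7) = -2
x=5: ŷ = 2.3 − 3·5 = -12.7; e = -13.7 − (-12.7) = -1
x=6: ŷ = 2.3 − 3·6 = -15.7; e = -12.7 − (-15.7) = 3
x=7: ŷ = 2.3 − 3·7 = -18.7; e = -15.7 − (-18.7) = 3
x=8: ŷ = 2.3 − 3·8 = -21.7; e = -22.7 − (-21.7) = -1
x=9: ŷ = 2.3 − 3·9 = -24.7; e = -26.7 − (-24.7) = -2
SSE = 4 + 1 + 9 + 9 + 1 + 4 = 28

SSE = 28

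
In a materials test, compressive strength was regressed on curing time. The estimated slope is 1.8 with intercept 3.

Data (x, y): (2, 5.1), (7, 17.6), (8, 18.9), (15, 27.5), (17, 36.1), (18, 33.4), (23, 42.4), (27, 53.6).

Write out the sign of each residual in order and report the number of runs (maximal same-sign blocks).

x=2: ŷ = 3 + 1.8·2 = 6.6; r = 5.1 − 6.6 = -1.5
x=7: ŷ = 3 + 1.8·7 = 15.6; r = 17.6 − 15.6 = 2
x=8: ŷ = 3 + 1.8·8 = 17.4; r = 18.9 − 17.4 = 1.5
x=15: ŷ = 3 + 1.8·15 = 30; r = 27.5 − 30 = -2.5
x=17: ŷ = 3 + 1.8·17 = 33.6; r = 36.1 − 33.6 = 2.5
x=18: ŷ = 3 + 1.8·18 = 35.4; r = 33.4 − 35.4 = -2
x=23: ŷ = 3 + 1.8·23 = 44.4; r = 42.4 − 44.4 = -2
x=27: ŷ = 3 + 1.8·27 = 51.6; r = 53.6 − 51.6 = 2
Signs: − + + − + − − +
Runs: −×1, +×2, −×1, +×1, −×2, +×1 → 6

6 runs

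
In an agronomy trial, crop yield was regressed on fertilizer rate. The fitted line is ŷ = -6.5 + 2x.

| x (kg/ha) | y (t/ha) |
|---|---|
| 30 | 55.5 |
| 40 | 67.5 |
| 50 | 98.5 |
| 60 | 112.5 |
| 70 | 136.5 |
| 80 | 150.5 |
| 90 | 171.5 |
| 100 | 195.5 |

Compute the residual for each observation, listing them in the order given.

2, -6, 5, -1, 3, -3, -2, 2

x=30: ŷ = -6.5 + 2·30 = 53.5; r = 55.5 − 53.5 = 2
x=40: ŷ = -6.5 + 2·40 = 73.5; r = 67.5 − 73.5 = -6
x=50: ŷ = -6.5 + 2·50 = 93.5; r = 98.5 − 93.5 = 5
x=60: ŷ = -6.5 + 2·60 = 113.5; r = 112.5 − 113.5 = -1
x=70: ŷ = -6.5 + 2·70 = 133.5; r = 136.5 − 133.5 = 3
x=80: ŷ = -6.5 + 2·80 = 153.5; r = 150.5 − 153.5 = -3
x=90: ŷ = -6.5 + 2·90 = 173.5; r = 171.5 − 173.5 = -2
x=100: ŷ = -6.5 + 2·100 = 193.5; r = 195.5 − 193.5 = 2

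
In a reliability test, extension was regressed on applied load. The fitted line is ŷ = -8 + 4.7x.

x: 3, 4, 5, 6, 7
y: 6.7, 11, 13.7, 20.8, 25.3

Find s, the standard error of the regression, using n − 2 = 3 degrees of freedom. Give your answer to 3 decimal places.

s = 1.178

x=3: ŷ = -8 + 4.7·3 = 6.1; r = 6.7 − 6.1 = 0.6
x=4: ŷ = -8 + 4.7·4 = 10.8; r = 11 − 10.8 = 0.2
x=5: ŷ = -8 + 4.7·5 = 15.5; r = 13.7 − 15.5 = -1.8
x=6: ŷ = -8 + 4.7·6 = 20.2; r = 20.8 − 20.2 = 0.6
x=7: ŷ = -8 + 4.7·7 = 24.9; r = 25.3 − 24.9 = 0.4
SSE = 0.36 + 0.04 + 3.24 + 0.36 + 0.16 = 4.16
s = √(4.16/3) = √1.38667 ≈ 1.178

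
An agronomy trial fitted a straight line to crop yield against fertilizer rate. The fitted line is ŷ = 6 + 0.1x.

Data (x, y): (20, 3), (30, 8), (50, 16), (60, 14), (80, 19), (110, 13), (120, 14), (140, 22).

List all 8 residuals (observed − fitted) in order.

-5, -1, 5, 2, 5, -4, -4, 2

x=20: ŷ = 6 + 0.1·20 = 8; r = 3 − 8 = -5
x=30: ŷ = 6 + 0.1·30 = 9; r = 8 − 9 = -1
x=50: ŷ = 6 + 0.1·50 = 11; r = 16 − 11 = 5
x=60: ŷ = 6 + 0.1·60 = 12; r = 14 − 12 = 2
x=80: ŷ = 6 + 0.1·80 = 14; r = 19 − 14 = 5
x=110: ŷ = 6 + 0.1·110 = 17; r = 13 − 17 = -4
x=120: ŷ = 6 + 0.1·120 = 18; r = 14 − 18 = -4
x=140: ŷ = 6 + 0.1·140 = 20; r = 22 − 20 = 2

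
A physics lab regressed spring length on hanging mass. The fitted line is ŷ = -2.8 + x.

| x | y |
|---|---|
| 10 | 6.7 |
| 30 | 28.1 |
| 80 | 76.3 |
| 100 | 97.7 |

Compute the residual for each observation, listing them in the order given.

-0.5, 0.9, -0.9, 0.5

x=10: ŷ = -2.8 + 10 = 7.2; e = 6.7 − 7.2 = -0.5
x=30: ŷ = -2.8 + 30 = 27.2; e = 28.1 − 27.2 = 0.9
x=80: ŷ = -2.8 + 80 = 77.2; e = 76.3 − 77.2 = -0.9
x=100: ŷ = -2.8 + 100 = 97.2; e = 97.7 − 97.2 = 0.5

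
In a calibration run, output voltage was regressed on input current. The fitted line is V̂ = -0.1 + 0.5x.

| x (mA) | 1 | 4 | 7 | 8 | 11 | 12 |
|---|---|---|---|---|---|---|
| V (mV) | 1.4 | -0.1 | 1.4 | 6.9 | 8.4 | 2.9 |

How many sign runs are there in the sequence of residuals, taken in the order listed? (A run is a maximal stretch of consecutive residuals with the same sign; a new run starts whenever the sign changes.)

x=1: V̂ = -0.1 + 0.5·1 = 0.4; r = 1.4 − 0.4 = 1
x=4: V̂ = -0.1 + 0.5·4 = 1.9; r = -0.1 − 1.9 = -2
x=7: V̂ = -0.1 + 0.5·7 = 3.4; r = 1.4 − 3.4 = -2
x=8: V̂ = -0.1 + 0.5·8 = 3.9; r = 6.9 − 3.9 = 3
x=11: V̂ = -0.1 + 0.5·11 = 5.4; r = 8.4 − 5.4 = 3
x=12: V̂ = -0.1 + 0.5·12 = 5.9; r = 2.9 − 5.9 = -3
Signs: + − − + + −
Runs: +×1, −×2, +×2, −×1 → 4

4 runs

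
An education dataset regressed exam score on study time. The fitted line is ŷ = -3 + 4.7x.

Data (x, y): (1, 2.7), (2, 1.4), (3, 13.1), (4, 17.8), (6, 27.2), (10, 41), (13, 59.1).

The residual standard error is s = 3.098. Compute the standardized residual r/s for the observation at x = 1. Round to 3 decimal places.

ŷ = -3 + 4.7·1 = 1.7
r = 2.7 − 1.7 = 1
r/s = 1 / 3.098 = 0.323

0.323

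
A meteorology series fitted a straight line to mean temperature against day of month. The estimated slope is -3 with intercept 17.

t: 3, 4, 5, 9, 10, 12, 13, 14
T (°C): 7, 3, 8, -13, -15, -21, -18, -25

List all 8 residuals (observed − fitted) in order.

-1, -2, 6, -3, -2, -2, 4, 0

t=3: ŷ = 17 − 3·3 = 8; e = 7 − 8 = -1
t=4: ŷ = 17 − 3·4 = 5; e = 3 − 5 = -2
t=5: ŷ = 17 − 3·5 = 2; e = 8 − 2 = 6
t=9: ŷ = 17 − 3·9 = -10; e = -13 − (-10) = -3
t=10: ŷ = 17 − 3·10 = -13; e = -15 − (-13) = -2
t=12: ŷ = 17 − 3·12 = -19; e = -21 − (-19) = -2
t=13: ŷ = 17 − 3·13 = -22; e = -18 − (-22) = 4
t=14: ŷ = 17 − 3·14 = -25; e = -25 − (-25) = 0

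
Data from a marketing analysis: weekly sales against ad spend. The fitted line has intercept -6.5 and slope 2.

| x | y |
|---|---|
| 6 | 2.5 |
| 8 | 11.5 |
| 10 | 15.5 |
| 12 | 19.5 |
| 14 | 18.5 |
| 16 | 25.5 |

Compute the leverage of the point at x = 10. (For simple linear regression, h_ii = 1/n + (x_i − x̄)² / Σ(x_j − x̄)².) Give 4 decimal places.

h = 0.1810

x̄ = (6 + 8 + 10 + 12 + 14 + 16)/6 = 11
Σ(x − x̄)² = 25 + 9 + 1 + 1 + 9 + 25 = 70
h = 1/6 + (-1)²/70 = 0.166667 + 0.0142857 = 0.1810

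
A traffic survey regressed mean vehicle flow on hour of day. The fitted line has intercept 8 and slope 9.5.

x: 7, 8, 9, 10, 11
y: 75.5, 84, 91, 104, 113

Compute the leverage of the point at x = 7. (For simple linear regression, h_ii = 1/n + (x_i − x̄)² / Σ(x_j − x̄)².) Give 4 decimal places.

h = 0.6000

x̄ = (7 + 8 + 9 + 10 + 11)/5 = 9
Σ(x − x̄)² = 4 + 1 + 0 + 1 + 4 = 10
h = 1/5 + (-2)²/10 = 0.2 + 0.4 = 0.6000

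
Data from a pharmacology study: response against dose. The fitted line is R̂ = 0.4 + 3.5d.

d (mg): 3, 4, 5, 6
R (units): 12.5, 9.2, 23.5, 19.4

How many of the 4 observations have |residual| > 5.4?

1

d=3: R̂ = 0.4 + 3.5·3 = 10.9; e = 12.5 − 10.9 = 1.6
d=4: R̂ = 0.4 + 3.5·4 = 14.4; e = 9.2 − 14.4 = -5.2
d=5: R̂ = 0.4 + 3.5·5 = 17.9; e = 23.5 − 17.9 = 5.6
d=6: R̂ = 0.4 + 3.5·6 = 21.4; e = 19.4 − 21.4 = -2
|e| > 5.4: d=5 (|e|=5.6) → 1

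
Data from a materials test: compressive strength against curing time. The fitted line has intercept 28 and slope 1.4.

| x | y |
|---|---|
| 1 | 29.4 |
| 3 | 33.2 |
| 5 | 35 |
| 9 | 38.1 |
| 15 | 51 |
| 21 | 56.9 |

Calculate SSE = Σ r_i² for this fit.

x=1: ŷ = 28 + 1.4·1 = 29.4; r = 29.4 − 29.4 = 0
x=3: ŷ = 28 + 1.4·3 = 32.2; r = 33.2 − 32.2 = 1
x=5: ŷ = 28 + 1.4·5 = 35; r = 35 − 35 = 0
x=9: ŷ = 28 + 1.4·9 = 40.6; r = 38.1 − 40.6 = -2.5
x=15: ŷ = 28 + 1.4·15 = 49; r = 51 − 49 = 2
x=21: ŷ = 28 + 1.4·21 = 57.4; r = 56.9 − 57.4 = -0.5
SSE = 0 + 1 + 0 + 6.25 + 4 + 0.25 = 11.5

SSE = 11.5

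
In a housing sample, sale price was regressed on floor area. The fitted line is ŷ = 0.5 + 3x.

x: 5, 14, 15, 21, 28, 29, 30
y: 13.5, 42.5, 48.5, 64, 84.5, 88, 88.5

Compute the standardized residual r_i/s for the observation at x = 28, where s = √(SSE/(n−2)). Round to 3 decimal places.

x=5: ŷ = 0.5 + 3·5 = 15.5; r = 13.5 − 15.5 = -2
x=14: ŷ = 0.5 + 3·14 = 42.5; r = 42.5 − 42.5 = 0
x=15: ŷ = 0.5 + 3·15 = 45.5; r = 48.5 − 45.5 = 3
x=21: ŷ = 0.5 + 3·21 = 63.5; r = 64 − 63.5 = 0.5
x=28: ŷ = 0.5 + 3·28 = 84.5; r = 84.5 − 84.5 = 0
x=29: ŷ = 0.5 + 3·29 = 87.5; r = 88 − 87.5 = 0.5
x=30: ŷ = 0.5 + 3·30 = 90.5; r = 88.5 − 90.5 = -2
SSE = 4 + 0 + 9 + 0.25 + 0 + 0.25 + 4 = 17.5
s = √(17.5/5) = 1.87083
r/s = 0 / 1.87083 = 0.000

0.000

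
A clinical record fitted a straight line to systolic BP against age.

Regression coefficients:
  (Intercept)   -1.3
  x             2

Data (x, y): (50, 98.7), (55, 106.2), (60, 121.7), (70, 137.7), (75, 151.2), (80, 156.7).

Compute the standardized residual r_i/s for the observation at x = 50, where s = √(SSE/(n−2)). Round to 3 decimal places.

0.000

x=50: ŷ = -1.3 + 2·50 = 98.7; r = 98.7 − 98.7 = 0
x=55: ŷ = -1.3 + 2·55 = 108.7; r = 106.2 − 108.7 = -2.5
x=60: ŷ = -1.3 + 2·60 = 118.7; r = 121.7 − 118.7 = 3
x=70: ŷ = -1.3 + 2·70 = 138.7; r = 137.7 − 138.7 = -1
x=75: ŷ = -1.3 + 2·75 = 148.7; r = 151.2 − 148.7 = 2.5
x=80: ŷ = -1.3 + 2·80 = 158.7; r = 156.7 − 158.7 = -2
SSE = 0 + 6.25 + 9 + 1 + 6.25 + 4 = 26.5
s = √(26.5/4) = 2.57391
r/s = 0 / 2.57391 = 0.000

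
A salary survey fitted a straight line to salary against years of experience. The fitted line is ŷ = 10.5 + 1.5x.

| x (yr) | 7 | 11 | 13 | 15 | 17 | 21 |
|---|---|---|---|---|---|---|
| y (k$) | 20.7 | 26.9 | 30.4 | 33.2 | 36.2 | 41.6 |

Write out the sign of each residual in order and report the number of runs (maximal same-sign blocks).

3 runs

x=7: ŷ = 10.5 + 1.5·7 = 21; r = 20.7 − 21 = -0.3
x=11: ŷ = 10.5 + 1.5·11 = 27; r = 26.9 − 27 = -0.1
x=13: ŷ = 10.5 + 1.5·13 = 30; r = 30.4 − 30 = 0.4
x=15: ŷ = 10.5 + 1.5·15 = 33; r = 33.2 − 33 = 0.2
x=17: ŷ = 10.5 + 1.5·17 = 36; r = 36.2 − 36 = 0.2
x=21: ŷ = 10.5 + 1.5·21 = 42; r = 41.6 − 42 = -0.4
Signs: − − + + + −
Runs: −×2, +×3, −×1 → 3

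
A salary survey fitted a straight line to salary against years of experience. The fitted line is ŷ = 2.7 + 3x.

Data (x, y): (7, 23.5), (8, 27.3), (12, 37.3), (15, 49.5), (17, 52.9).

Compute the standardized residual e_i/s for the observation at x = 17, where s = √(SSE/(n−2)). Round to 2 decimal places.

x=7: ŷ = 2.7 + 3·7 = 23.7; e = 23.5 − 23.7 = -0.2
x=8: ŷ = 2.7 + 3·8 = 26.7; e = 27.3 − 26.7 = 0.6
x=12: ŷ = 2.7 + 3·12 = 38.7; e = 37.3 − 38.7 = -1.4
x=15: ŷ = 2.7 + 3·15 = 47.7; e = 49.5 − 47.7 = 1.8
x=17: ŷ = 2.7 + 3·17 = 53.7; e = 52.9 − 53.7 = -0.8
SSE = 0.04 + 0.36 + 1.96 + 3.24 + 0.64 = 6.24
s = √(6.24/3) = 1.44222
e/s = -0.8 / 1.44222 = -0.55

-0.55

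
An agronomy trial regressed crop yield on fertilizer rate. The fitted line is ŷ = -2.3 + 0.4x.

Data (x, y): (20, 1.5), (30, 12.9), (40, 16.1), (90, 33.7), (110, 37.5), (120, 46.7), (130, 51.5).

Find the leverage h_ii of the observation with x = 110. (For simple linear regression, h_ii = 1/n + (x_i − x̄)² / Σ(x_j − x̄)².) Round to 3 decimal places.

h = 0.228

x̄ = (20 + 30 + 40 + 90 + 110 + 120 + 130)/7 = 77.1429
Σ(x − x̄)² = 3265.31 + 2222.45 + 1379.59 + 165.306 + 1079.59 + 1836.73 + 2793.88 = 12742.9
h = 1/7 + (32.8571)²/12742.9 = 0.142857 + 0.0847213 = 0.228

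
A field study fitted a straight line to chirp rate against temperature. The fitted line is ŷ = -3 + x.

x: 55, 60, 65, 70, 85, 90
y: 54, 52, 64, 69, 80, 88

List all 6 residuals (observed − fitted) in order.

x=55: ŷ = -3 + 55 = 52; e = 54 − 52 = 2
x=60: ŷ = -3 + 60 = 57; e = 52 − 57 = -5
x=65: ŷ = -3 + 65 = 62; e = 64 − 62 = 2
x=70: ŷ = -3 + 70 = 67; e = 69 − 67 = 2
x=85: ŷ = -3 + 85 = 82; e = 80 − 82 = -2
x=90: ŷ = -3 + 90 = 87; e = 88 − 87 = 1

2, -5, 2, 2, -2, 1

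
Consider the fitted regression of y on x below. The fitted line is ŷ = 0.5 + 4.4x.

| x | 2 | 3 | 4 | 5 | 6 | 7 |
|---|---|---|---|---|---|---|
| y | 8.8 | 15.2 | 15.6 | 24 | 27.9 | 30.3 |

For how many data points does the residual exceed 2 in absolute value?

1

x=2: ŷ = 0.5 + 4.4·2 = 9.3; r = 8.8 − 9.3 = -0.5
x=3: ŷ = 0.5 + 4.4·3 = 13.7; r = 15.2 − 13.7 = 1.5
x=4: ŷ = 0.5 + 4.4·4 = 18.1; r = 15.6 − 18.1 = -2.5
x=5: ŷ = 0.5 + 4.4·5 = 22.5; r = 24 − 22.5 = 1.5
x=6: ŷ = 0.5 + 4.4·6 = 26.9; r = 27.9 − 26.9 = 1
x=7: ŷ = 0.5 + 4.4·7 = 31.3; r = 30.3 − 31.3 = -1
|r| > 2: x=4 (|r|=2.5) → 1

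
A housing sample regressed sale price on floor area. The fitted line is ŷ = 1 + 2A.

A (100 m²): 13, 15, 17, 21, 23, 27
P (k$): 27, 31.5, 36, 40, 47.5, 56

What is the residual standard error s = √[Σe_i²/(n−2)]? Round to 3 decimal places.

s = 1.696

A=13: ŷ = 1 + 2·13 = 27; e = 27 − 27 = 0
A=15: ŷ = 1 + 2·15 = 31; e = 31.5 − 31 = 0.5
A=17: ŷ = 1 + 2·17 = 35; e = 36 − 35 = 1
A=21: ŷ = 1 + 2·21 = 43; e = 40 − 43 = -3
A=23: ŷ = 1 + 2·23 = 47; e = 47.5 − 47 = 0.5
A=27: ŷ = 1 + 2·27 = 55; e = 56 − 55 = 1
SSE = 0 + 0.25 + 1 + 9 + 0.25 + 1 = 11.5
s = √(11.5/4) = √2.875 ≈ 1.696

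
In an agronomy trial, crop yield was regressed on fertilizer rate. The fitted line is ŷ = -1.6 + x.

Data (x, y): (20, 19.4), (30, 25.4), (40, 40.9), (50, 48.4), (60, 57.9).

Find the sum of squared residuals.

x=20: ŷ = -1.6 + 20 = 18.4; e = 19.4 − 18.4 = 1
x=30: ŷ = -1.6 + 30 = 28.4; e = 25.4 − 28.4 = -3
x=40: ŷ = -1.6 + 40 = 38.4; e = 40.9 − 38.4 = 2.5
x=50: ŷ = -1.6 + 50 = 48.4; e = 48.4 − 48.4 = 0
x=60: ŷ = -1.6 + 60 = 58.4; e = 57.9 − 58.4 = -0.5
SSE = 1 + 9 + 6.25 + 0 + 0.25 = 16.5

SSE = 16.5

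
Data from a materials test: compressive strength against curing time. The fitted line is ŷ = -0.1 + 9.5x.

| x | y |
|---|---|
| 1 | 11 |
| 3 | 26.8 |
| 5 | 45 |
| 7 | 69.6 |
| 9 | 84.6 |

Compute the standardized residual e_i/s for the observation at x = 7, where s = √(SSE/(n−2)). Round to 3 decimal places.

x=1: ŷ = -0.1 + 9.5·1 = 9.4; e = 11 − 9.4 = 1.6
x=3: ŷ = -0.1 + 9.5·3 = 28.4; e = 26.8 − 28.4 = -1.6
x=5: ŷ = -0.1 + 9.5·5 = 47.4; e = 45 − 47.4 = -2.4
x=7: ŷ = -0.1 + 9.5·7 = 66.4; e = 69.6 − 66.4 = 3.2
x=9: ŷ = -0.1 + 9.5·9 = 85.4; e = 84.6 − 85.4 = -0.8
SSE = 2.56 + 2.56 + 5.76 + 10.24 + 0.64 = 21.76
s = √(21.76/3) = 2.6932
e/s = 3.2 / 2.6932 = 1.188

1.188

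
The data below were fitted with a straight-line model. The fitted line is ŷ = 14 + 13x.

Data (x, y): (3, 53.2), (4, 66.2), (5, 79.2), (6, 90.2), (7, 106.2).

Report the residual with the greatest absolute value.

e = -1.8

x=3: ŷ = 14 + 13·3 = 53; e = 53.2 − 53 = 0.2
x=4: ŷ = 14 + 13·4 = 66; e = 66.2 − 66 = 0.2
x=5: ŷ = 14 + 13·5 = 79; e = 79.2 − 79 = 0.2
x=6: ŷ = 14 + 13·6 = 92; e = 90.2 − 92 = -1.8
x=7: ŷ = 14 + 13·7 = 105; e = 106.2 − 105 = 1.2
Largest |e| is 1.8 at x = 6, residual -1.8.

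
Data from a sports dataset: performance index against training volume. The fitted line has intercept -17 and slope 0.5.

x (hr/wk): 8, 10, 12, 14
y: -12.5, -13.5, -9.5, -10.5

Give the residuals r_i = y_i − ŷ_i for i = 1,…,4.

x=8: ŷ = -17 + 0.5·8 = -13; r = -12.5 − (-13) = 0.5
x=10: ŷ = -17 + 0.5·10 = -12; r = -13.5 − (-12) = -1.5
x=12: ŷ = -17 + 0.5·12 = -11; r = -9.5 − (-11) = 1.5
x=14: ŷ = -17 + 0.5·14 = -10; r = -10.5 − (-10) = -0.5

0.5, -1.5, 1.5, -0.5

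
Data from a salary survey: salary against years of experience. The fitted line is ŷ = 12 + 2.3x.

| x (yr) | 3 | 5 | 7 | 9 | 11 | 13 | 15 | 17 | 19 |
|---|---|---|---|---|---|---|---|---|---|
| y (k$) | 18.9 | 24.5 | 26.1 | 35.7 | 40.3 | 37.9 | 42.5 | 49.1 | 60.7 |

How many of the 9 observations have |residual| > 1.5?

x=3: ŷ = 12 + 2.3·3 = 18.9; e = 18.9 − 18.9 = 0
x=5: ŷ = 12 + 2.3·5 = 23.5; e = 24.5 − 23.5 = 1
x=7: ŷ = 12 + 2.3·7 = 28.1; e = 26.1 − 28.1 = -2
x=9: ŷ = 12 + 2.3·9 = 32.7; e = 35.7 − 32.7 = 3
x=11: ŷ = 12 + 2.3·11 = 37.3; e = 40.3 − 37.3 = 3
x=13: ŷ = 12 + 2.3·13 = 41.9; e = 37.9 − 41.9 = -4
x=15: ŷ = 12 + 2.3·15 = 46.5; e = 42.5 − 46.5 = -4
x=17: ŷ = 12 + 2.3·17 = 51.1; e = 49.1 − 51.1 = -2
x=19: ŷ = 12 + 2.3·19 = 55.7; e = 60.7 − 55.7 = 5
|e| > 1.5: x=7 (|e|=2), x=9 (|e|=3), x=11 (|e|=3), x=13 (|e|=4), x=15 (|e|=4), x=17 (|e|=2), x=19 (|e|=5) → 7

7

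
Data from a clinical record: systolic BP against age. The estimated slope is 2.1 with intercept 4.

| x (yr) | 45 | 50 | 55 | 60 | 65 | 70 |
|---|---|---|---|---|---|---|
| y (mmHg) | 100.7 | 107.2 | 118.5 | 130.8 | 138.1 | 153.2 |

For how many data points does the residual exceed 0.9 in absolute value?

x=45: ŷ = 4 + 2.1·45 = 98.5; r = 100.7 − 98.5 = 2.2
x=50: ŷ = 4 + 2.1·50 = 109; r = 107.2 − 109 = -1.8
x=55: ŷ = 4 + 2.1·55 = 119.5; r = 118.5 − 119.5 = -1
x=60: ŷ = 4 + 2.1·60 = 130; r = 130.8 − 130 = 0.8
x=65: ŷ = 4 + 2.1·65 = 140.5; r = 138.1 − 140.5 = -2.4
x=70: ŷ = 4 + 2.1·70 = 151; r = 153.2 − 151 = 2.2
|r| > 0.9: x=45 (|r|=2.2), x=50 (|r|=1.8), x=55 (|r|=1), x=65 (|r|=2.4), x=70 (|r|=2.2) → 5

5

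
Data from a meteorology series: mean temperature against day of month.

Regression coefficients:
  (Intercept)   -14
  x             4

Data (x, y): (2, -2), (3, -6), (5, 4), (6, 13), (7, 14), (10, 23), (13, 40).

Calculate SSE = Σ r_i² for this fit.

SSE = 58

x=2: ŷ = -14 + 4·2 = -6; r = -2 − (-6) = 4
x=3: ŷ = -14 + 4·3 = -2; r = -6 − (-2) = -4
x=5: ŷ = -14 + 4·5 = 6; r = 4 − 6 = -2
x=6: ŷ = -14 + 4·6 = 10; r = 13 − 10 = 3
x=7: ŷ = -14 + 4·7 = 14; r = 14 − 14 = 0
x=10: ŷ = -14 + 4·10 = 26; r = 23 − 26 = -3
x=13: ŷ = -14 + 4·13 = 38; r = 40 − 38 = 2
SSE = 16 + 16 + 4 + 9 + 0 + 9 + 4 = 58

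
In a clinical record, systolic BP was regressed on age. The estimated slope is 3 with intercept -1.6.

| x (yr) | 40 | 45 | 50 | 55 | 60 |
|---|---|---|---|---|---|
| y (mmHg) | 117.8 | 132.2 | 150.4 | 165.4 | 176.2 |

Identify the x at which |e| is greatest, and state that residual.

x = 60, e = -2.2

x=40: ŷ = -1.6 + 3·40 = 118.4; e = 117.8 − 118.4 = -0.6
x=45: ŷ = -1.6 + 3·45 = 133.4; e = 132.2 − 133.4 = -1.2
x=50: ŷ = -1.6 + 3·50 = 148.4; e = 150.4 − 148.4 = 2
x=55: ŷ = -1.6 + 3·55 = 163.4; e = 165.4 − 163.4 = 2
x=60: ŷ = -1.6 + 3·60 = 178.4; e = 176.2 − 178.4 = -2.2
Largest |e| is 2.2 at x = 60, residual -2.2.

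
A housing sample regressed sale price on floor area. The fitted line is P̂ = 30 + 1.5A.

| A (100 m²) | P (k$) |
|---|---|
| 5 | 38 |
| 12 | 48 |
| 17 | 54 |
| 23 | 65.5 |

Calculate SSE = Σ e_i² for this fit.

SSE = 3.5

A=5: P̂ = 30 + 1.5·5 = 37.5; e = 38 − 37.5 = 0.5
A=12: P̂ = 30 + 1.5·12 = 48; e = 48 − 48 = 0
A=17: P̂ = 30 + 1.5·17 = 55.5; e = 54 − 55.5 = -1.5
A=23: P̂ = 30 + 1.5·23 = 64.5; e = 65.5 − 64.5 = 1
SSE = 0.25 + 0 + 2.25 + 1 = 3.5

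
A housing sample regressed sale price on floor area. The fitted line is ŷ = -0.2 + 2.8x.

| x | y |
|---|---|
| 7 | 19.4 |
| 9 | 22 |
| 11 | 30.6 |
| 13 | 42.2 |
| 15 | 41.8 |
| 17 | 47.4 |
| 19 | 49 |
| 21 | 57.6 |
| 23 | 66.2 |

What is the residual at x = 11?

r = 0

ŷ = -0.2 + 2.8·11 = 30.6
r = 30.6 − 30.6 = 0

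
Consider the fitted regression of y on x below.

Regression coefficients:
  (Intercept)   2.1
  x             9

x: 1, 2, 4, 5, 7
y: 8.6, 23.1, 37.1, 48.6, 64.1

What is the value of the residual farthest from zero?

x=1: ŷ = 2.1 + 9·1 = 11.1; e = 8.6 − 11.1 = -2.5
x=2: ŷ = 2.1 + 9·2 = 20.1; e = 23.1 − 20.1 = 3
x=4: ŷ = 2.1 + 9·4 = 38.1; e = 37.1 − 38.1 = -1
x=5: ŷ = 2.1 + 9·5 = 47.1; e = 48.6 − 47.1 = 1.5
x=7: ŷ = 2.1 + 9·7 = 65.1; e = 64.1 − 65.1 = -1
Largest |e| is 3 at x = 2, residual 3.

e = 3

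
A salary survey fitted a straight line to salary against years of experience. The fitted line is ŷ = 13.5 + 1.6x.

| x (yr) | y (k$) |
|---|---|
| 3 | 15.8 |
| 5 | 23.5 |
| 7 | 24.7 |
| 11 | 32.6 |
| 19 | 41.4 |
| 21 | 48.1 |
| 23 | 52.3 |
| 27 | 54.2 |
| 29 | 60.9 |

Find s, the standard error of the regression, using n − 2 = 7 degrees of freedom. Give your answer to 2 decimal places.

x=3: ŷ = 13.5 + 1.6·3 = 18.3; r = 15.8 − 18.3 = -2.5
x=5: ŷ = 13.5 + 1.6·5 = 21.5; r = 23.5 − 21.5 = 2
x=7: ŷ = 13.5 + 1.6·7 = 24.7; r = 24.7 − 24.7 = 0
x=11: ŷ = 13.5 + 1.6·11 = 31.1; r = 32.6 − 31.1 = 1.5
x=19: ŷ = 13.5 + 1.6·19 = 43.9; r = 41.4 − 43.9 = -2.5
x=21: ŷ = 13.5 + 1.6·21 = 47.1; r = 48.1 − 47.1 = 1
x=23: ŷ = 13.5 + 1.6·23 = 50.3; r = 52.3 − 50.3 = 2
x=27: ŷ = 13.5 + 1.6·27 = 56.7; r = 54.2 − 56.7 = -2.5
x=29: ŷ = 13.5 + 1.6·29 = 59.9; r = 60.9 − 59.9 = 1
SSE = 6.25 + 4 + 0 + 2.25 + 6.25 + 1 + 4 + 6.25 + 1 = 31
s = √(31/7) = √4.42857 ≈ 2.10

s = 2.10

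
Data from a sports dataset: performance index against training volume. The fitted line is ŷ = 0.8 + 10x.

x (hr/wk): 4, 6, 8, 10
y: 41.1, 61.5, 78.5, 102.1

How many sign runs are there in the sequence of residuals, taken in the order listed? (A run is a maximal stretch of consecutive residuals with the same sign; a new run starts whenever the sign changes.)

3 runs

x=4: ŷ = 0.8 + 10·4 = 40.8; e = 41.1 − 40.8 = 0.3
x=6: ŷ = 0.8 + 10·6 = 60.8; e = 61.5 − 60.8 = 0.7
x=8: ŷ = 0.8 + 10·8 = 80.8; e = 78.5 − 80.8 = -2.3
x=10: ŷ = 0.8 + 10·10 = 100.8; e = 102.1 − 100.8 = 1.3
Signs: + + − +
Runs: +×2, −×1, +×1 → 3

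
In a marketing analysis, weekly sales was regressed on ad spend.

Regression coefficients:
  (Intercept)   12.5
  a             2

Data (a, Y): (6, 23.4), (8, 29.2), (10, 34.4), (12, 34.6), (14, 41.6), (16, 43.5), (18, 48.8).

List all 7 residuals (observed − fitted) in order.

-1.1, 0.7, 1.9, -1.9, 1.1, -1, 0.3

a=6: ŷ = 12.5 + 2·6 = 24.5; e = 23.4 − 24.5 = -1.1
a=8: ŷ = 12.5 + 2·8 = 28.5; e = 29.2 − 28.5 = 0.7
a=10: ŷ = 12.5 + 2·10 = 32.5; e = 34.4 − 32.5 = 1.9
a=12: ŷ = 12.5 + 2·12 = 36.5; e = 34.6 − 36.5 = -1.9
a=14: ŷ = 12.5 + 2·14 = 40.5; e = 41.6 − 40.5 = 1.1
a=16: ŷ = 12.5 + 2·16 = 44.5; e = 43.5 − 44.5 = -1
a=18: ŷ = 12.5 + 2·18 = 48.5; e = 48.8 − 48.5 = 0.3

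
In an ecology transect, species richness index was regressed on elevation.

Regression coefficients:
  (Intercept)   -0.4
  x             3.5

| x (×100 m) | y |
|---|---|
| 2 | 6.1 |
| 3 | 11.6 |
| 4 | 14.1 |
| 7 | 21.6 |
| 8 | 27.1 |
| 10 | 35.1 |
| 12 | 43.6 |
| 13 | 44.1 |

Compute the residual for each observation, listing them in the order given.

x=2: ŷ = -0.4 + 3.5·2 = 6.6; r = 6.1 − 6.6 = -0.5
x=3: ŷ = -0.4 + 3.5·3 = 10.1; r = 11.6 − 10.1 = 1.5
x=4: ŷ = -0.4 + 3.5·4 = 13.6; r = 14.1 − 13.6 = 0.5
x=7: ŷ = -0.4 + 3.5·7 = 24.1; r = 21.6 − 24.1 = -2.5
x=8: ŷ = -0.4 + 3.5·8 = 27.6; r = 27.1 − 27.6 = -0.5
x=10: ŷ = -0.4 + 3.5·10 = 34.6; r = 35.1 − 34.6 = 0.5
x=12: ŷ = -0.4 + 3.5·12 = 41.6; r = 43.6 − 41.6 = 2
x=13: ŷ = -0.4 + 3.5·13 = 45.1; r = 44.1 − 45.1 = -1

-0.5, 1.5, 0.5, -2.5, -0.5, 0.5, 2, -1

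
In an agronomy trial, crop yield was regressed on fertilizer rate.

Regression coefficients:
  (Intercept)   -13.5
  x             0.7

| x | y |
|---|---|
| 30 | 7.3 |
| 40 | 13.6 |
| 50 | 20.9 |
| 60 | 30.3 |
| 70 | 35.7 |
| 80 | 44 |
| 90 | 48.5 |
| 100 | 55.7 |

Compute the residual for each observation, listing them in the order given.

-0.2, -0.9, -0.6, 1.8, 0.2, 1.5, -1, -0.8

x=30: ŷ = -13.5 + 0.7·30 = 7.5; r = 7.3 − 7.5 = -0.2
x=40: ŷ = -13.5 + 0.7·40 = 14.5; r = 13.6 − 14.5 = -0.9
x=50: ŷ = -13.5 + 0.7·50 = 21.5; r = 20.9 − 21.5 = -0.6
x=60: ŷ = -13.5 + 0.7·60 = 28.5; r = 30.3 − 28.5 = 1.8
x=70: ŷ = -13.5 + 0.7·70 = 35.5; r = 35.7 − 35.5 = 0.2
x=80: ŷ = -13.5 + 0.7·80 = 42.5; r = 44 − 42.5 = 1.5
x=90: ŷ = -13.5 + 0.7·90 = 49.5; r = 48.5 − 49.5 = -1
x=100: ŷ = -13.5 + 0.7·100 = 56.5; r = 55.7 − 56.5 = -0.8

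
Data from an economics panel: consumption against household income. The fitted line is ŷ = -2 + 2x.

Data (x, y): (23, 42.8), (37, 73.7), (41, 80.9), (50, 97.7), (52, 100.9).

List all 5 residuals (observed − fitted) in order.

-1.2, 1.7, 0.9, -0.3, -1.1

x=23: ŷ = -2 + 2·23 = 44; e = 42.8 − 44 = -1.2
x=37: ŷ = -2 + 2·37 = 72; e = 73.7 − 72 = 1.7
x=41: ŷ = -2 + 2·41 = 80; e = 80.9 − 80 = 0.9
x=50: ŷ = -2 + 2·50 = 98; e = 97.7 − 98 = -0.3
x=52: ŷ = -2 + 2·52 = 102; e = 100.9 − 102 = -1.1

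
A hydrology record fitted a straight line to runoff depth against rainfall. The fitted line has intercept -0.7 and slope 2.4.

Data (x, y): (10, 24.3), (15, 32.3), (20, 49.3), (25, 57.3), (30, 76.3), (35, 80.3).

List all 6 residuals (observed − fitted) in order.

1, -3, 2, -2, 5, -3

x=10: ŷ = -0.7 + 2.4·10 = 23.3; r = 24.3 − 23.3 = 1
x=15: ŷ = -0.7 + 2.4·15 = 35.3; r = 32.3 − 35.3 = -3
x=20: ŷ = -0.7 + 2.4·20 = 47.3; r = 49.3 − 47.3 = 2
x=25: ŷ = -0.7 + 2.4·25 = 59.3; r = 57.3 − 59.3 = -2
x=30: ŷ = -0.7 + 2.4·30 = 71.3; r = 76.3 − 71.3 = 5
x=35: ŷ = -0.7 + 2.4·35 = 83.3; r = 80.3 − 83.3 = -3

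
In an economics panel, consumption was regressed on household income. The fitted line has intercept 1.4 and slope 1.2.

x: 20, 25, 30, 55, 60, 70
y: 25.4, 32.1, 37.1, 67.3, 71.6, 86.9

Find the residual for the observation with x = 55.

e = -0.1

ŷ = 1.4 + 1.2·55 = 67.4
e = 67.3 − 67.4 = -0.1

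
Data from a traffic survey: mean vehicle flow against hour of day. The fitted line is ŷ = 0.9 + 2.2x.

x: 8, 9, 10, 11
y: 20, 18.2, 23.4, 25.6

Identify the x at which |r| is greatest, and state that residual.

x=8: ŷ = 0.9 + 2.2·8 = 18.5; r = 20 − 18.5 = 1.5
x=9: ŷ = 0.9 + 2.2·9 = 20.7; r = 18.2 − 20.7 = -2.5
x=10: ŷ = 0.9 + 2.2·10 = 22.9; r = 23.4 − 22.9 = 0.5
x=11: ŷ = 0.9 + 2.2·11 = 25.1; r = 25.6 − 25.1 = 0.5
Largest |r| is 2.5 at x = 9, residual -2.5.

x = 9, r = -2.5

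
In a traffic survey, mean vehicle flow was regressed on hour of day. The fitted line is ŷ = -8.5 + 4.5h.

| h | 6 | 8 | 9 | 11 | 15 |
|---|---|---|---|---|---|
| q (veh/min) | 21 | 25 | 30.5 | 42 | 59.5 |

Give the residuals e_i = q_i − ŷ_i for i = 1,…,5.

2.5, -2.5, -1.5, 1, 0.5

h=6: ŷ = -8.5 + 4.5·6 = 18.5; e = 21 − 18.5 = 2.5
h=8: ŷ = -8.5 + 4.5·8 = 27.5; e = 25 − 27.5 = -2.5
h=9: ŷ = -8.5 + 4.5·9 = 32; e = 30.5 − 32 = -1.5
h=11: ŷ = -8.5 + 4.5·11 = 41; e = 42 − 41 = 1
h=15: ŷ = -8.5 + 4.5·15 = 59; e = 59.5 − 59 = 0.5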